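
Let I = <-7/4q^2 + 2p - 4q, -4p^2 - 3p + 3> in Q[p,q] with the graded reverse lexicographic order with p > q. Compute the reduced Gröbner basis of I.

G = {p^2 + 3/4p - 3/4, q^2 - 8/7p + 16/7q}

f_1 = -7/4q^2 + 2p - 4q, LT = q^2.
f_2 = -4p^2 - 3p + 3, LT = p^2.

The S-polynomials (S(f_1,f_2)) all reduce to 0 modulo the current basis, so we have a Gröbner basis.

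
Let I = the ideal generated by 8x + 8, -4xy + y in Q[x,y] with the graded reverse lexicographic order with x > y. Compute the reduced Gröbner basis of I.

Buchberger's algorithm terminates because the ascending chain of leading-term ideals stabilizes.

f_1 = 8x + 8, LT = x.
f_2 = -4xy + y, LT = xy.

S(f_1,f_2): lcm = xy. S = \tfrac{5}{4}y.
  reduce S modulo (f_1, f_2):
  remainder \tfrac{5}{4}y ≠ 0; add g_3 = \tfrac{5}{4}y to the basis.

The other S-polynomials (S(f_1,g_3), S(f_2,g_3)) all reduce to 0 modulo the current basis, so we have a Gröbner basis.
Inter-reduce: drop elements whose leading term is divisible by another's, tail-reduce, and make monic.

G = {x + 1, y}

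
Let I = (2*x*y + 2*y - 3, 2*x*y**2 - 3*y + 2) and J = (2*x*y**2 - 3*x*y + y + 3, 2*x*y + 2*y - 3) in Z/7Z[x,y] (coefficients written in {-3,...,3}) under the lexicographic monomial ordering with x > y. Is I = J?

Two ideals are equal iff their reduced Gröbner bases coincide (the reduced basis is unique for a fixed ordering).
Buchberger on the first generating set:
f_1 = 2*x*y + 2*y - 3, LT = x*y.
f_2 = 2*x*y**2 - 3*y + 2, LT = x*y**2.

S(f_1,f_2): lcm = x*y**2. S = y**2 - 1.
  leading term y**2: no divisor's leading term divides it; move y**2 to the remainder.
  leading term 1: no divisor's leading term divides it; move -1 to the remainder.
  remainder y**2 - 1 ≠ 0; add g_3 = y**2 - 1 to the basis.

S(f_1,g_3): lcm = x*y**2. S = x + y**2 + 2*y.
  leading term x: no divisor's leading term divides it; move x to the remainder.
  leading term y**2: subtract (1)·g_3 from y**2 + 2*y → 2*y + 1
  leading term y: no divisor's leading term divides it; move 2*y to the remainder.
  leading term 1: no divisor's leading term divides it; move 1 to the remainder.
  remainder x + 2*y + 1 ≠ 0; add g_4 = x + 2*y + 1 to the basis.

The other S-polynomials (S(f_2,g_3), S(f_1,g_4), S(f_2,g_4), S(g_3,g_4)) all reduce to 0 modulo the current basis, so we have a Gröbner basis.
Inter-reduce: drop elements whose leading term is divisible by another's, tail-reduce, and make monic.
Reduced Gröbner basis: {x + 2*y + 1, y**2 - 1}.

Buchberger on the second generating set:
h_1 = 2*x*y**2 - 3*x*y + y + 3, LT = x*y**2.
h_2 = 2*x*y + 2*y - 3, LT = x*y.

S(h_1,h_2): lcm = x*y**2. S = 2*x*y - y**2 + 2*y - 2.
  leading term x*y: subtract (1)·h_2 from 2*x*y - y**2 + 2*y - 2 → -y**2 + 1
  leading term y**2: no divisor's leading term divides it; move -y**2 to the remainder.
  leading term 1: no divisor's leading term divides it; move 1 to the remainder.
  remainder -y**2 + 1 ≠ 0; add k_3 = -y**2 + 1 to the basis.

S(h_1,k_3): lcm = x*y**2. S = 2*x*y + x - 3*y - 2.
  leading term x*y: subtract (1)·h_2 from 2*x*y + x - 3*y - 2 → x + 2*y + 1
  leading term x: no divisor's leading term divides it; move x to the remainder.
  leading term y: no divisor's leading term divides it; move 2*y to the remainder.
  leading term 1: no divisor's leading term divides it; move 1 to the remainder.
  remainder x + 2*y + 1 ≠ 0; add k_4 = x + 2*y + 1 to the basis.

The other S-polynomials (S(h_2,k_3), S(h_1,k_4), S(h_2,k_4), S(k_3,k_4)) all reduce to 0 modulo the current basis, so we have a Gröbner basis.
Inter-reduce: drop elements whose leading term is divisible by another's, tail-reduce, and make monic.
Reduced Gröbner basis: {x + 2*y + 1, y**2 - 1}.

The two bases agree; hence the ideals are identical.
The same test decides containment: I ⊆ J iff every generator of I reduces to 0 modulo a Gröbner basis of J.

Yes, the ideals are equal.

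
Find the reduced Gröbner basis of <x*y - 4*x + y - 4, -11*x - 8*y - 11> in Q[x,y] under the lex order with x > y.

f_1 = x*y - 4*x + y - 4, LT = x*y.
f_2 = -11*x - 8*y - 11, LT = x.

S(f_1,f_2): lcm = x*y. S = -4*x - 8/11*y**2 - 4.
  leading term x: subtract (4/11)·f_2 from -4*x - 8/11*y**2 - 4 → -8/11*y**2 + 32/11*y
  leading term y**2: no divisor's leading term divides it; move -8/11*y**2 to the remainder.
  leading term y: no divisor's leading term divides it; move 32/11*y to the remainder.
  remainder -8/11*y**2 + 32/11*y ≠ 0; add g_3 = -8/11*y**2 + 32/11*y to the basis.

The other S-polynomials (S(f_1,g_3), S(f_2,g_3)) all reduce to 0 modulo the current basis, so we have a Gröbner basis.
Inter-reduce: drop elements whose leading term is divisible by another's, tail-reduce, and make monic.

G = {x + 8/11*y + 1, y**2 - 4*y}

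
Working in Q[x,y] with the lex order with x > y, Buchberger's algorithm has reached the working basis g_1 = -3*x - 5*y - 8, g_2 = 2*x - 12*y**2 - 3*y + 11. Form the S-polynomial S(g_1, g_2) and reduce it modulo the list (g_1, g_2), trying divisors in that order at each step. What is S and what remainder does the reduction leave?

lcm(LM(g_1), LM(g_2)) = x.
S = (lcm/LT(g_1))·g_1 − (lcm/LT(g_2))·g_2 = 6*y**2 + 19/6*y - 17/6.
Reduce S modulo (g_1, g_2) in that order:
  leading term y**2: no divisor's leading term divides it; move 6*y**2 to the remainder.
  leading term y: no divisor's leading term divides it; move 19/6*y to the remainder.
  leading term 1: no divisor's leading term divides it; move -17/6 to the remainder.
The remainder 6*y**2 + 19/6*y - 17/6 is nonzero, so it would be added as the next basis element.

S(g_1, g_2) = 6*y**2 + 19/6*y - 17/6; remainder on division = 6*y**2 + 19/6*y - 17/6.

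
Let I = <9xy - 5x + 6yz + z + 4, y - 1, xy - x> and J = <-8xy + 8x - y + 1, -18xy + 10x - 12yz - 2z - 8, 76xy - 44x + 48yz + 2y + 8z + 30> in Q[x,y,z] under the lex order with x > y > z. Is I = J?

For a fixed monomial order, each ideal has a unique reduced Gröbner basis; comparing bases decides equality.
Buchberger on the first generating set:
f_1 = 9xy - 5x + 6yz + z + 4, LT = xy.
f_2 = y - 1, LT = y.
f_3 = xy - x, LT = xy.

S(f_1,f_2): lcm = xy. S = 4/9x + 2/3yz + 1/9z + 4/9.
  reduce S modulo (f_1, f_2, f_3):
  remainder 4/9x + 7/9z + 4/9 ≠ 0; add g_4 = 4/9x + 7/9z + 4/9 to the basis.

The other S-polynomials (S(f_1,f_3), S(f_2,f_3), S(f_1,g_4), S(f_2,g_4), S(f_3,g_4)) all reduce to 0 modulo the current basis, so we have a Gröbner basis.
Inter-reduce: drop elements whose leading term is divisible by another's, tail-reduce, and make monic.
Reduced Gröbner basis: {x + 7/4z + 1, y - 1}.

Buchberger on the second generating set:
h_1 = -8xy + 8x - y + 1, LT = xy.
h_2 = -18xy + 10x - 12yz - 2z - 8, LT = xy.
h_3 = 76xy - 44x + 48yz + 2y + 8z + 30, LT = xy.

S(h_1,h_2): lcm = xy. S = -4/9x - 2/3yz + 1/8y - 1/9z - 41/72.
  reduce S modulo (h_1, h_2, h_3):
  remainder -4/9x - 2/3yz + 1/8y - 1/9z - 41/72 ≠ 0; add k_4 = -4/9x - 2/3yz + 1/8y - 1/9z - 41/72 to the basis.

S(h_1,h_3): lcm = xy. S = -8/19x - 12/19yz + 15/152y - 2/19z - 79/152.
  reduce S modulo (h_1, h_2, h_3, k_4):
  remainder -3/152y + 3/152 ≠ 0; add k_5 = -3/152y + 3/152 to the basis.

The other S-polynomials (S(h_2,h_3), S(h_1,k_4), S(h_2,k_4), S(h_3,k_4), S(h_1,k_5), S(h_2,k_5), S(h_3,k_5), S(k_4,k_5)) all reduce to 0 modulo the current basis, so we have a Gröbner basis.
Inter-reduce: drop elements whose leading term is divisible by another's, tail-reduce, and make monic.
Reduced Gröbner basis: {x + 7/4z + 1, y - 1}.

Same reduced basis, so the two generating sets span the same ideal.

Yes, the ideals are equal.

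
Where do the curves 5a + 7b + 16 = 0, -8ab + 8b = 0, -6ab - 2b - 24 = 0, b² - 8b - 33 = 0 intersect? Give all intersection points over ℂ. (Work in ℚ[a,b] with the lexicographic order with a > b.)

Compute a lex Gröbner basis by Buchberger's algorithm.
f_1 = 5a + 7b + 16, LT = a.
f_2 = -8ab + 8b, LT = ab.
f_3 = -6ab - 2b - 24, LT = ab.
f_4 = b² - 8b - 33, LT = b².

S(f_1,f_2): lcm = ab. S = 7/5b² + 21/5b.
  reduce S modulo (f_1, f_2, f_3, f_4):
  remainder 77/5b + 231/5 ≠ 0; add h_5 = 77/5b + 231/5 to the basis.

The other S-polynomials (S(f_1,f_3), S(f_1,f_4), S(f_2,f_3), S(f_2,f_4), S(f_3,f_4), S(f_1,h_5), S(f_2,h_5), S(f_3,h_5), S(f_4,h_5)) all reduce to 0 modulo the current basis, so we have a Gröbner basis.
Inter-reduce: drop elements whose leading term is divisible by another's, tail-reduce, and make monic.
Reduced Gröbner basis: {a - 1, b + 3}.

A lex Gröbner basis eliminates variables successively. Here b + 3 depends only on b, with roots {-3}; lifting each root through the earlier basis elements recovers the full solutions.
  b = -3: the earlier basis element becomes a - 1 = 0, giving a = 1 — point (1, -3).

{(1, -3)}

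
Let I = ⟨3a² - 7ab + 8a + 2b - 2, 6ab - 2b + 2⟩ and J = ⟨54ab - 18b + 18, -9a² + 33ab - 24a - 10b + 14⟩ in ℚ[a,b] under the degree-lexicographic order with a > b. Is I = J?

Since reduced Gröbner bases are canonical representatives of ideals under a given ordering, it suffices to compute and compare them.
Buchberger on the first generating set:
f_1 = 3a² - 7ab + 8a + 2b - 2, LT = a².
f_2 = 6ab - 2b + 2, LT = ab.

S(f_1,f_2): lcm = a²b. S = -7/3ab² + 3ab + ⅔b² - ⅓a - ⅔b.
  leading term ab²: subtract (-7/18b)·f_2 from -7/3ab² + 3ab + ⅔b² - ⅓a - ⅔b → 3ab - 1/9b² - ⅓a + 1/9b
  leading term ab: subtract (½)·f_2 from 3ab - 1/9b² - ⅓a + 1/9b → -1/9b² - ⅓a + 10/9b - 1
  leading term b²: no divisor's leading term divides it; move -1/9b² to the remainder.
  leading term a: no divisor's leading term divides it; move -⅓a to the remainder.
  leading term b: no divisor's leading term divides it; move 10/9b to the remainder.
  leading term 1: no divisor's leading term divides it; move -1 to the remainder.
  remainder -1/9b² - ⅓a + 10/9b - 1 ≠ 0; add g_3 = -1/9b² - ⅓a + 10/9b - 1 to the basis.

S(f_1,g_3): leading monomials are coprime, so the S-polynomial reduces to 0 (Buchberger's first criterion).
S(f_2,g_3): lcm = ab². S = -3a² + 10ab - ⅓b² - 9a + ⅓b.
  leading term a²: subtract (-1)·f_1 from -3a² + 10ab - ⅓b² - 9a + ⅓b → 3ab - ⅓b² - a + 7/3b - 2
  leading term ab: subtract (½)·f_2 from 3ab - ⅓b² - a + 7/3b - 2 → -⅓b² - a + 10/3b - 3
  leading term b²: subtract (3)·g_3 from -⅓b² - a + 10/3b - 3 → 0
  remainder 0.

Every S-polynomial of the final basis reduces to 0, so we have a Gröbner basis.
Inter-reduce: drop elements whose leading term is divisible by another's, tail-reduce, and make monic.
Reduced Gröbner basis: {a² + 8/3a - 1/9b + 1/9, ab - ⅓b + ⅓, b² + 3a - 10b + 9}.

Buchberger on the second generating set:
h_1 = 54ab - 18b + 18, LT = ab.
h_2 = -9a² + 33ab - 24a - 10b + 14, LT = a².

S(h_1,h_2): lcm = a²b. S = 11/3ab² - 3ab - 10/9b² + ⅓a + 14/9b.
  leading term ab²: subtract (11/162b)·h_1 from 11/3ab² - 3ab - 10/9b² + ⅓a + 14/9b → -3ab + 1/9b² + ⅓a + ⅓b
  leading term ab: subtract (-1/18)·h_1 from -3ab + 1/9b² + ⅓a + ⅓b → 1/9b² + ⅓a - ⅔b + 1
  leading term b²: no divisor's leading term divides it; move 1/9b² to the remainder.
  leading term a: no divisor's leading term divides it; move ⅓a to the remainder.
  leading term b: no divisor's leading term divides it; move -⅔b to the remainder.
  leading term 1: no divisor's leading term divides it; move 1 to the remainder.
  remainder 1/9b² + ⅓a - ⅔b + 1 ≠ 0; add k_3 = 1/9b² + ⅓a - ⅔b + 1 to the basis.

S(h_1,k_3): lcm = ab². S = -3a² + 6ab - ⅓b² - 9a + ⅓b.
  leading term a²: subtract (⅓)·h_2 from -3a² + 6ab - ⅓b² - 9a + ⅓b → -5ab - ⅓b² - a + 11/3b - 14/3
  leading term ab: subtract (-5/54)·h_1 from -5ab - ⅓b² - a + 11/3b - 14/3 → -⅓b² - a + 2b - 3
  leading term b²: subtract (-3)·k_3 from -⅓b² - a + 2b - 3 → 0
  remainder 0.

S(h_2,k_3): leading monomials are coprime, so the S-polynomial reduces to 0 (Buchberger's first criterion).
Every S-polynomial of the final basis reduces to 0, so we have a Gröbner basis.
Inter-reduce: drop elements whose leading term is divisible by another's, tail-reduce, and make monic.
Reduced Gröbner basis: {a² + 8/3a - 1/9b - ⅓, ab - ⅓b + ⅓, b² + 3a - 6b + 9}.

The bases are distinct; the ideals are different.

No, the ideals differ.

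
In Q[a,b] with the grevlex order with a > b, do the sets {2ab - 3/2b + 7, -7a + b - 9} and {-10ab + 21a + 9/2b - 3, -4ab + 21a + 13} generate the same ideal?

For a fixed monomial order, each ideal has a unique reduced Gröbner basis; comparing bases decides equality.
Buchberger on the first generating set:
f_1 = 2ab - 3/2b + 7, LT = ab.
f_2 = -7a + b - 9, LT = a.

S(f_1,f_2): lcm = ab. S = 1/7b^2 - 57/28b + 7/2.
  leading term b^2: no divisor's leading term divides it; move 1/7b^2 to the remainder.
  leading term b: no divisor's leading term divides it; move -57/28b to the remainder.
  leading term 1: no divisor's leading term divides it; move 7/2 to the remainder.
  remainder 1/7b^2 - 57/28b + 7/2 ≠ 0; add g_3 = 1/7b^2 - 57/28b + 7/2 to the basis.

S(f_1,g_3): lcm = ab^2. S = 57/4ab - 3/4b^2 - 49/2a + 7/2b.
  leading term ab: subtract (57/8)·f_1 from 57/4ab - 3/4b^2 - 49/2a + 7/2b → -3/4b^2 - 49/2a + 227/16b - 399/8
  leading term b^2: subtract (-21/4)·g_3 from -3/4b^2 - 49/2a + 227/16b - 399/8 → -49/2a + 7/2b - 63/2
  leading term a: subtract (7/2)·f_2 from -49/2a + 7/2b - 63/2 → 0
  remainder 0.

S(f_2,g_3): leading monomials are coprime, so the S-polynomial reduces to 0 (Buchberger's first criterion).
Every S-polynomial of the final basis reduces to 0, so we have a Gröbner basis.
Inter-reduce: drop elements whose leading term is divisible by another's, tail-reduce, and make monic.
Reduced Gröbner basis: {b^2 - 57/4b + 49/2, a - 1/7b + 9/7}.

Buchberger on the second generating set:
h_1 = -10ab + 21a + 9/2b - 3, LT = ab.
h_2 = -4ab + 21a + 13, LT = ab.

S(h_1,h_2): lcm = ab. S = 63/20a - 9/20b + 71/20.
  leading term a: no divisor's leading term divides it; move 63/20a to the remainder.
  leading term b: no divisor's leading term divides it; move -9/20b to the remainder.
  leading term 1: no divisor's leading term divides it; move 71/20 to the remainder.
  remainder 63/20a - 9/20b + 71/20 ≠ 0; add k_3 = 63/20a - 9/20b + 71/20 to the basis.

S(h_1,k_3): lcm = ab. S = 1/7b^2 - 21/10a - 1987/1260b + 3/10.
  leading term b^2: no divisor's leading term divides it; move 1/7b^2 to the remainder.
  leading term a: subtract (-2/3)·k_3 from -21/10a - 1987/1260b + 3/10 → -473/252b + 8/3
  leading term b: no divisor's leading term divides it; move -473/252b to the remainder.
  leading term 1: no divisor's leading term divides it; move 8/3 to the remainder.
  remainder 1/7b^2 - 473/252b + 8/3 ≠ 0; add k_4 = 1/7b^2 - 473/252b + 8/3 to the basis.

S(h_2,k_3): lcm = ab. S = 1/7b^2 - 21/4a - 71/63b - 13/4.
  leading term b^2: subtract (1)·k_4 from 1/7b^2 - 21/4a - 71/63b - 13/4 → -21/4a + 3/4b - 71/12
  leading term a: subtract (-5/3)·k_3 from -21/4a + 3/4b - 71/12 → 0
  remainder 0.

S(h_1,k_4): lcm = ab^2. S = 1987/180ab - 9/20b^2 - 56/3a + 3/10b.
  leading term ab: subtract (-1987/1800)·h_1 from 1987/180ab - 9/20b^2 - 56/3a + 3/10b → -9/20b^2 + 903/200a + 2107/400b - 1987/600
  leading term b^2: subtract (-63/20)·k_4 from -9/20b^2 + 903/200a + 2107/400b - 1987/600 → 903/200a - 129/200b + 3053/600
  leading term a: subtract (43/30)·k_3 from 903/200a - 129/200b + 3053/600 → 0
  remainder 0.

S(h_2,k_4): lcm = ab^2. S = 71/9ab - 56/3a - 13/4b.
  leading term ab: subtract (-71/90)·h_1 from 71/9ab - 56/3a - 13/4b → -21/10a + 3/10b - 71/30
  leading term a: subtract (-2/3)·k_3 from -21/10a + 3/10b - 71/30 → 0
  remainder 0.

S(k_3,k_4): leading monomials are coprime, so the S-polynomial reduces to 0 (Buchberger's first criterion).
Every S-polynomial of the final basis reduces to 0, so we have a Gröbner basis.
Inter-reduce: drop elements whose leading term is divisible by another's, tail-reduce, and make monic.
Reduced Gröbner basis: {b^2 - 473/36b + 56/3, a - 1/7b + 71/63}.

These differ, so the ideals are not equal.
The same test decides containment: I ⊆ J iff every generator of I reduces to 0 modulo a Gröbner basis of J.

No, the ideals differ.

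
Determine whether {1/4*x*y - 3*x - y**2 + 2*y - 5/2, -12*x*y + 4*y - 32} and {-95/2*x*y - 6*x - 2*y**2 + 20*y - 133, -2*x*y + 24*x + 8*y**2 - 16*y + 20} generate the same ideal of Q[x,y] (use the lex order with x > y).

For a fixed monomial order, each ideal has a unique reduced Gröbner basis; comparing bases decides equality.
Buchberger on the first generating set:
f_1 = 1/4*x*y - 3*x - y**2 + 2*y - 5/2, LT = x*y.
f_2 = -12*x*y + 4*y - 32, LT = x*y.

S(f_1,f_2): lcm = x*y. S = -12*x - 4*y**2 + 25/3*y - 38/3.
  reduce S modulo (f_1, f_2):
  remainder -12*x - 4*y**2 + 25/3*y - 38/3 ≠ 0; add g_3 = -12*x - 4*y**2 + 25/3*y - 38/3 to the basis.

S(f_1,g_3): lcm = x*y. S = -12*x - 1/3*y**3 - 119/36*y**2 + 125/18*y - 10.
  reduce S modulo (f_1, f_2, g_3):
  remainder -1/3*y**3 + 25/36*y**2 - 25/18*y + 8/3 ≠ 0; add g_4 = -1/3*y**3 + 25/36*y**2 - 25/18*y + 8/3 to the basis.

The other S-polynomials (S(f_2,g_3), S(f_1,g_4), S(f_2,g_4), S(g_3,g_4)) all reduce to 0 modulo the current basis, so we have a Gröbner basis.
Inter-reduce: drop elements whose leading term is divisible by another's, tail-reduce, and make monic.
Reduced Gröbner basis: {x + 1/3*y**2 - 25/36*y + 19/18, y**3 - 25/12*y**2 + 25/6*y - 8}.

Buchberger on the second generating set:
h_1 = -95/2*x*y - 6*x - 2*y**2 + 20*y - 133, LT = x*y.
h_2 = -2*x*y + 24*x + 8*y**2 - 16*y + 20, LT = x*y.

S(h_1,h_2): lcm = x*y. S = 1152/95*x + 384/95*y**2 - 160/19*y + 64/5.
  reduce S modulo (h_1, h_2):
  remainder 1152/95*x + 384/95*y**2 - 160/19*y + 64/5 ≠ 0; add k_3 = 1152/95*x + 384/95*y**2 - 160/19*y + 64/5 to the basis.

S(h_1,k_3): lcm = x*y. S = 12/95*x - 1/3*y**3 + 2519/3420*y**2 - 505/342*y + 14/5.
  reduce S modulo (h_1, h_2, k_3):
  remainder -1/3*y**3 + 25/36*y**2 - 25/18*y + 8/3 ≠ 0; add k_4 = -1/3*y**3 + 25/36*y**2 - 25/18*y + 8/3 to the basis.

The other S-polynomials (S(h_2,k_3), S(h_1,k_4), S(h_2,k_4), S(k_3,k_4)) all reduce to 0 modulo the current basis, so we have a Gröbner basis.
Inter-reduce: drop elements whose leading term is divisible by another's, tail-reduce, and make monic.
Reduced Gröbner basis: {x + 1/3*y**2 - 25/36*y + 19/18, y**3 - 25/12*y**2 + 25/6*y - 8}.

These coincide, so the ideals are equal.
The choice of monomial ordering does not affect the verdict — as long as both bases are computed under the same ordering, their equality decides ideal equality.

Yes, the ideals are equal.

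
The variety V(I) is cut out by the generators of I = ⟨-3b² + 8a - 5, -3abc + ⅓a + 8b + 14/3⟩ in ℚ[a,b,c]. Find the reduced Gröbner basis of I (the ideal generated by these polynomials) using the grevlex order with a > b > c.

G = {a²c - 1/24ab - ⅝ac - 8/3a - 7/12b + 5/3, abc - 1/9a - 8/3b - 14/9, b² - 8/3a + 5/3}

The reduced Gröbner basis is the canonical form of the ideal for this ordering.

f_1 = -3b² + 8a - 5, LT = b².
f_2 = -3abc + ⅓a + 8b + 14/3, LT = abc.

S(f_1,f_2): lcm = ab²c. S = -8/3a²c + 1/9ab + 8/3b² + 5/3ac + 14/9b.
  reduce S modulo (f_1, f_2):
  remainder -8/3a²c + 1/9ab + 5/3ac + 64/9a + 14/9b - 40/9 ≠ 0; add g_3 = -8/3a²c + 1/9ab + 5/3ac + 64/9a + 14/9b - 40/9 to the basis.

The other S-polynomials (S(f_1,g_3), S(f_2,g_3)) all reduce to 0 modulo the current basis, so we have a Gröbner basis.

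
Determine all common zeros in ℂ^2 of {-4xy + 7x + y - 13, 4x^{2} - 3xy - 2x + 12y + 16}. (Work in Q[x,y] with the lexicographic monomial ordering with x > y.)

{(1, -2), (17/32 - 3*sqrt(1191)*I/32, 67/40 - sqrt(1191)*I/40), (17/32 + 3*sqrt(1191)*I/32, 67/40 + sqrt(1191)*I/40)}

Compute a lex Gröbner basis by Buchberger's algorithm.
f_1 = -4xy + 7x + y - 13, LT = xy.
f_2 = 4x^{2} - 3xy - 2x + 12y + 16, LT = x^{2}.

S(f_1,f_2): lcm = x^{2}y. S = -\tfrac{7}{4}x^{2} + \tfrac{3}{4}xy^{2} + \tfrac{1}{4}xy + \tfrac{13}{4}x - 3y^{2} - 4y.
  leading term x^{2}: subtract (-\tfrac{7}{16})·f_2 from -\tfrac{7}{4}x^{2} + \tfrac{3}{4}xy^{2} + \tfrac{1}{4}xy + \tfrac{13}{4}x - 3y^{2} - 4y → \tfrac{3}{4}xy^{2} - \tfrac{17}{16}xy + \tfrac{19}{8}x - 3y^{2} + \tfrac{5}{4}y + 7
  leading term xy^{2}: subtract (-\tfrac{3}{16}y)·f_1 from \tfrac{3}{4}xy^{2} - \tfrac{17}{16}xy + \tfrac{19}{8}x - 3y^{2} + \tfrac{5}{4}y + 7 → \tfrac{1}{4}xy + \tfrac{19}{8}x - \tfrac{45}{16}y^{2} - \tfrac{19}{16}y + 7
  leading term xy: subtract (-\tfrac{1}{16})·f_1 from \tfrac{1}{4}xy + \tfrac{19}{8}x - \tfrac{45}{16}y^{2} - \tfrac{19}{16}y + 7 → \tfrac{45}{16}x - \tfrac{45}{16}y^{2} - \tfrac{9}{8}y + \tfrac{99}{16}
  leading term x: no divisor's leading term divides it; move \tfrac{45}{16}x to the remainder.
  leading term y^{2}: no divisor's leading term divides it; move -\tfrac{45}{16}y^{2} to the remainder.
  leading term y: no divisor's leading term divides it; move -\tfrac{9}{8}y to the remainder.
  leading term 1: no divisor's leading term divides it; move \tfrac{99}{16} to the remainder.
  remainder \tfrac{45}{16}x - \tfrac{45}{16}y^{2} - \tfrac{9}{8}y + \tfrac{99}{16} ≠ 0; add h_3 = \tfrac{45}{16}x - \tfrac{45}{16}y^{2} - \tfrac{9}{8}y + \tfrac{99}{16} to the basis.

S(f_1,h_3): lcm = xy. S = -\tfrac{7}{4}x + y^{3} + \tfrac{2}{5}y^{2} - \tfrac{49}{20}y + \tfrac{13}{4}.
  leading term x: subtract (-\tfrac{28}{45})·h_3 from -\tfrac{7}{4}x + y^{3} + \tfrac{2}{5}y^{2} - \tfrac{49}{20}y + \tfrac{13}{4} → y^{3} - \tfrac{27}{20}y^{2} - \tfrac{63}{20}y + \tfrac{71}{10}
  leading term y^{3}: no divisor's leading term divides it; move y^{3} to the remainder.
  leading term y^{2}: no divisor's leading term divides it; move -\tfrac{27}{20}y^{2} to the remainder.
  leading term y: no divisor's leading term divides it; move -\tfrac{63}{20}y to the remainder.
  leading term 1: no divisor's leading term divides it; move \tfrac{71}{10} to the remainder.
  remainder y^{3} - \tfrac{27}{20}y^{2} - \tfrac{63}{20}y + \tfrac{71}{10} ≠ 0; add h_4 = y^{3} - \tfrac{27}{20}y^{2} - \tfrac{63}{20}y + \tfrac{71}{10} to the basis.

The other S-polynomials (S(f_2,h_3), S(f_1,h_4), S(f_2,h_4), S(h_3,h_4)) all reduce to 0 modulo the current basis, so we have a Gröbner basis.
Inter-reduce: drop elements whose leading term is divisible by another's, tail-reduce, and make monic.
Reduced Gröbner basis: {x - y^{2} - \tfrac{2}{5}y + \tfrac{11}{5}, y^{3} - \tfrac{27}{20}y^{2} - \tfrac{63}{20}y + \tfrac{71}{10}}.

Since the basis is lex-ordered, y^{3} - \tfrac{27}{20}y^{2} - \tfrac{63}{20}y + \tfrac{71}{10} is univariate in y. Its roots are {-2, 67/40 - sqrt(1191)*I/40, 67/40 + sqrt(1191)*I/40}. Back-substituting each root into the other basis elements fixes the other coordinates.
  y = -2: the earlier basis element becomes x - 1 = 0, giving x = 1 — point (1, -2).
  y = 67/40 - sqrt(1191)*I/40: the earlier basis element becomes x - 17/32 + 3*sqrt(1191)*I/32 = 0, giving x = 17/32 - 3*sqrt(1191)*I/32 — point (17/32 - 3*sqrt(1191)*I/32, 67/40 - sqrt(1191)*I/40).
  y = 67/40 + sqrt(1191)*I/40: the earlier basis element becomes x - 17/32 - 3*sqrt(1191)*I/32 = 0, giving x = 17/32 + 3*sqrt(1191)*I/32 — point (17/32 + 3*sqrt(1191)*I/32, 67/40 + sqrt(1191)*I/40).
Check: every point annihilates each of the original generators.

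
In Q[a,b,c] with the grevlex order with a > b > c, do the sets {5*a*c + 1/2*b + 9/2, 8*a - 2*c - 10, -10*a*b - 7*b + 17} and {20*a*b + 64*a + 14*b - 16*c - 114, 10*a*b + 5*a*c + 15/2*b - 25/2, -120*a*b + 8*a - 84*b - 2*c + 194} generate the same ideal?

For a fixed monomial order, each ideal has a unique reduced Gröbner basis; comparing bases decides equality.
Buchberger on the first generating set:
f_1 = 5*a*c + 1/2*b + 9/2, LT = a*c.
f_2 = 8*a - 2*c - 10, LT = a.
f_3 = -10*a*b - 7*b + 17, LT = a*b.

S(f_1,f_2): lcm = a*c. S = 1/4*c**2 + 1/10*b + 5/4*c + 9/10.
  reduce S modulo (f_1, f_2, f_3):
  remainder 1/4*c**2 + 1/10*b + 5/4*c + 9/10 ≠ 0; add g_4 = 1/4*c**2 + 1/10*b + 5/4*c + 9/10 to the basis.

S(f_1,f_3): lcm = a*b*c. S = 1/10*b**2 - 7/10*b*c + 9/10*b + 17/10*c.
  reduce S modulo (f_1, f_2, f_3, g_4):
  remainder 1/10*b**2 - 7/10*b*c + 9/10*b + 17/10*c ≠ 0; add g_5 = 1/10*b**2 - 7/10*b*c + 9/10*b + 17/10*c to the basis.

S(f_2,f_3): lcm = a*b. S = -1/4*b*c - 39/20*b + 17/10.
  reduce S modulo (f_1, f_2, f_3, g_4, g_5):
  remainder -1/4*b*c - 39/20*b + 17/10 ≠ 0; add g_6 = -1/4*b*c - 39/20*b + 17/10 to the basis.

The other S-polynomials (S(f_1,g_4), S(f_2,g_4), S(f_3,g_4), S(f_1,g_5), S(f_2,g_5), S(f_3,g_5), S(g_4,g_5), S(f_1,g_6), S(f_2,g_6), S(f_3,g_6), S(g_4,g_6), S(g_5,g_6)) all reduce to 0 modulo the current basis, so we have a Gröbner basis.
Inter-reduce: drop elements whose leading term is divisible by another's, tail-reduce, and make monic.
Reduced Gröbner basis: {b**2 + 318/5*b + 17*c - 238/5, b*c + 39/5*b - 34/5, c**2 + 2/5*b + 5*c + 18/5, a - 1/4*c - 5/4}.

Buchberger on the second generating set:
h_1 = 20*a*b + 64*a + 14*b - 16*c - 114, LT = a*b.
h_2 = 10*a*b + 5*a*c + 15/2*b - 25/2, LT = a*b.
h_3 = -120*a*b + 8*a - 84*b - 2*c + 194, LT = a*b.

S(h_1,h_2): lcm = a*b. S = -1/2*a*c + 16/5*a - 1/20*b - 4/5*c - 89/20.
  reduce S modulo (h_1, h_2, h_3):
  remainder -1/2*a*c + 16/5*a - 1/20*b - 4/5*c - 89/20 ≠ 0; add k_4 = -1/2*a*c + 16/5*a - 1/20*b - 4/5*c - 89/20 to the basis.

S(h_1,h_3): lcm = a*b. S = 49/15*a - 49/60*c - 49/12.
  reduce S modulo (h_1, h_2, h_3, k_4):
  remainder 49/15*a - 49/60*c - 49/12 ≠ 0; add k_5 = 49/15*a - 49/60*c - 49/12 to the basis.

S(h_1,k_4): lcm = a*b*c. S = 32/5*a*b - 1/10*b**2 + 16/5*a*c - 9/10*b*c - 4/5*c**2 - 89/10*b - 57/10*c.
  reduce S modulo (h_1, h_2, h_3, k_4, k_5):
  remainder -1/10*b**2 - 9/10*b*c - 4/5*c**2 - 137/10*b - 57/10*c + 8 ≠ 0; add k_6 = -1/10*b**2 - 9/10*b*c - 4/5*c**2 - 137/10*b - 57/10*c + 8 to the basis.

S(h_3,k_4): lcm = a*b*c. S = 32/5*a*b - 1/10*b**2 - 1/15*a*c - 9/10*b*c + 1/60*c**2 - 89/10*b - 97/60*c.
  reduce S modulo (h_1, h_2, h_3, k_4, k_5, k_6):
  remainder 49/60*c**2 + 49/150*b + 49/12*c + 147/50 ≠ 0; add k_7 = 49/60*c**2 + 49/150*b + 49/12*c + 147/50 to the basis.

S(h_1,k_5): lcm = a*b. S = 1/4*b*c + 16/5*a + 39/20*b - 4/5*c - 57/10.
  reduce S modulo (h_1, h_2, h_3, k_4, k_5, k_6, k_7):
  remainder 1/4*b*c + 39/20*b - 17/10 ≠ 0; add k_8 = 1/4*b*c + 39/20*b - 17/10 to the basis.

The other S-polynomials (S(h_2,h_3), S(h_2,k_4), S(h_2,k_5), S(h_3,k_5), S(k_4,k_5), S(h_1,k_6), S(h_2,k_6), S(h_3,k_6), S(k_4,k_6), S(k_5,k_6), S(h_1,k_7), S(h_2,k_7), S(h_3,k_7), S(k_4,k_7), S(k_5,k_7), S(k_6,k_7), S(h_1,k_8), S(h_2,k_8), S(h_3,k_8), S(k_4,k_8), S(k_5,k_8), S(k_6,k_8), S(k_7,k_8)) all reduce to 0 modulo the current basis, so we have a Gröbner basis.
Inter-reduce: drop elements whose leading term is divisible by another's, tail-reduce, and make monic.
Reduced Gröbner basis: {b**2 + 318/5*b + 17*c - 238/5, b*c + 39/5*b - 34/5, c**2 + 2/5*b + 5*c + 18/5, a - 1/4*c - 5/4}.

The two bases agree; hence the ideals are identical.

Yes, the ideals are equal.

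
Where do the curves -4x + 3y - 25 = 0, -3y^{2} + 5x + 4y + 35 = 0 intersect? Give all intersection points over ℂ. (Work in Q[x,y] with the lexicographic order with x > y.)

Compute a lex Gröbner basis by Buchberger's algorithm.
f_1 = -4x + 3y - 25, LT = x.
f_2 = 5x - 3y^{2} + 4y + 35, LT = x.

S(f_1,f_2): lcm = x. S = \tfrac{3}{5}y^{2} - \tfrac{31}{20}y - \tfrac{3}{4}.
  leading term y^{2}: no divisor's leading term divides it; move \tfrac{3}{5}y^{2} to the remainder.
  leading term y: no divisor's leading term divides it; move -\tfrac{31}{20}y to the remainder.
  leading term 1: no divisor's leading term divides it; move -\tfrac{3}{4} to the remainder.
  remainder \tfrac{3}{5}y^{2} - \tfrac{31}{20}y - \tfrac{3}{4} ≠ 0; add h_3 = \tfrac{3}{5}y^{2} - \tfrac{31}{20}y - \tfrac{3}{4} to the basis.

The other S-polynomials (S(f_1,h_3), S(f_2,h_3)) all reduce to 0 modulo the current basis, so we have a Gröbner basis.
Inter-reduce: drop elements whose leading term is divisible by another's, tail-reduce, and make monic.
Reduced Gröbner basis: {x - \tfrac{3}{4}y + \tfrac{25}{4}, y^{2} - \tfrac{31}{12}y - \tfrac{5}{4}}.

Elimination: the polynomial y^{2} - \tfrac{31}{12}y - \tfrac{5}{4} lies in the elimination ideal for y, so y ∈ {-5/12, 3}. For each such y, the remaining basis elements (now univariate) give the rest of the solution.
  y = -5/12: the earlier basis element becomes x + \tfrac{105}{16} = 0, giving x = -105/16 — point (-105/16, -5/12).
  y = 3: the earlier basis element becomes x + 4 = 0, giving x = -4 — point (-4, 3).
Check: every point annihilates each of the original generators.
Zero-dimensionality of the ideal guarantees finitely many solutions over ℂ.

{(-105/16, -5/12), (-4, 3)}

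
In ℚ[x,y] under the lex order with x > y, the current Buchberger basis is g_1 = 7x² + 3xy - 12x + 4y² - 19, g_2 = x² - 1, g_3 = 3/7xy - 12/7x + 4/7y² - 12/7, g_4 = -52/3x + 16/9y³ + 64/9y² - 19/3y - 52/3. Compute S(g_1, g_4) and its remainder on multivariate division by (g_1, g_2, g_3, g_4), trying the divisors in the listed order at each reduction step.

S(g_1, g_4) = 4/39xy³ + 16/39xy² + 23/364xy - 19/7x + 4/7y² - 19/7; remainder on division = -16/117y⁴ + 35/39y² - 8/13y.

lcm(LM(g_1), LM(g_4)) = x².
S = (lcm/LT(g_1))·g_1 − (lcm/LT(g_4))·g_4 = 4/39xy³ + 16/39xy² + 23/364xy - 19/7x + 4/7y² - 19/7.
Reduce S modulo (g_1, g_2, g_3, g_4) in that order:
  leading term xy³: subtract (28/117y²)·g_3 from 4/39xy³ + 16/39xy² + 23/364xy - 19/7x + 4/7y² - 19/7 → 32/39xy² + 23/364xy - 19/7x - 16/117y⁴ + 268/273y² - 19/7
  leading term xy²: subtract (224/117y)·g_3 from 32/39xy² + 23/364xy - 19/7x - 16/117y⁴ + 268/273y² - 19/7 → 281/84xy - 19/7x - 16/117y⁴ - 128/117y³ + 268/273y² + 128/39y - 19/7
  leading term xy: subtract (281/36)·g_3 from 281/84xy - 19/7x - 16/117y⁴ - 128/117y³ + 268/273y² + 128/39y - 19/7 → 32/3x - 16/117y⁴ - 128/117y³ - 407/117y² + 128/39y + 32/3
  leading term x: subtract (-8/13)·g_4 from 32/3x - 16/117y⁴ - 128/117y³ - 407/117y² + 128/39y + 32/3 → -16/117y⁴ + 35/39y² - 8/13y
  leading term y⁴: no divisor's leading term divides it; move -16/117y⁴ to the remainder.
  leading term y²: no divisor's leading term divides it; move 35/39y² to the remainder.
  leading term y: no divisor's leading term divides it; move -8/13y to the remainder.
The remainder -16/117y⁴ + 35/39y² - 8/13y is nonzero, so it would be added as the next basis element.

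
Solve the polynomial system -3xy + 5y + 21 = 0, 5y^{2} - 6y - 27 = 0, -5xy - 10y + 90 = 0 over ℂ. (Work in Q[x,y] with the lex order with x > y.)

Compute a lex Gröbner basis by Buchberger's algorithm.
f_1 = -3xy + 5y + 21, LT = xy.
f_2 = 5y^{2} - 6y - 27, LT = y^{2}.
f_3 = -5xy - 10y + 90, LT = xy.

S(f_1,f_2): lcm = xy^{2}. S = \tfrac{6}{5}xy + \tfrac{27}{5}x - \tfrac{5}{3}y^{2} - 7y.
  leading term xy: subtract (-\tfrac{2}{5})·f_1 from \tfrac{6}{5}xy + \tfrac{27}{5}x - \tfrac{5}{3}y^{2} - 7y → \tfrac{27}{5}x - \tfrac{5}{3}y^{2} - 5y + \tfrac{42}{5}
  leading term x: no divisor's leading term divides it; move \tfrac{27}{5}x to the remainder.
  leading term y^{2}: subtract (-\tfrac{1}{3})·f_2 from -\tfrac{5}{3}y^{2} - 5y + \tfrac{42}{5} → -7y - \tfrac{3}{5}
  leading term y: no divisor's leading term divides it; move -7y to the remainder.
  leading term 1: no divisor's leading term divides it; move -\tfrac{3}{5} to the remainder.
  remainder \tfrac{27}{5}x - 7y - \tfrac{3}{5} ≠ 0; add h_4 = \tfrac{27}{5}x - 7y - \tfrac{3}{5} to the basis.

S(f_1,f_3): lcm = xy. S = -\tfrac{11}{3}y + 11.
  leading term y: no divisor's leading term divides it; move -\tfrac{11}{3}y to the remainder.
  leading term 1: no divisor's leading term divides it; move 11 to the remainder.
  remainder -\tfrac{11}{3}y + 11 ≠ 0; add h_5 = -\tfrac{11}{3}y + 11 to the basis.

The other S-polynomials (S(f_2,f_3), S(f_1,h_4), S(f_2,h_4), S(f_3,h_4), S(f_1,h_5), S(f_2,h_5), S(f_3,h_5), S(h_4,h_5)) all reduce to 0 modulo the current basis, so we have a Gröbner basis.
Inter-reduce: drop elements whose leading term is divisible by another's, tail-reduce, and make monic.
Reduced Gröbner basis: {x - 4, y - 3}.

Elimination: the polynomial y - 3 lies in the elimination ideal for y, so y ∈ {3}. For each such y, the remaining basis elements (now univariate) give the rest of the solution.
  y = 3: the earlier basis element becomes x - 4 = 0, giving x = 4 — point (4, 3).
Zero-dimensionality of the ideal guarantees finitely many solutions over ℂ.

{(4, 3)}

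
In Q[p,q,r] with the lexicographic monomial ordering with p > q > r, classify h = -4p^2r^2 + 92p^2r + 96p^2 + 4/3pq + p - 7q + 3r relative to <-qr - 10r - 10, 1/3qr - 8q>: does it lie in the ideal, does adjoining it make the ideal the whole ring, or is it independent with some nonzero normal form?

First compute the reduced Gröbner basis of I by Buchberger's algorithm.
f_1 = -qr - 10r - 10, LT = qr.
f_2 = 1/3qr - 8q, LT = qr.

S(f_1,f_2): lcm = qr. S = 24q + 10r + 10.
  leading term q: no divisor's leading term divides it; move 24q to the remainder.
  leading term r: no divisor's leading term divides it; move 10r to the remainder.
  leading term 1: no divisor's leading term divides it; move 10 to the remainder.
  remainder 24q + 10r + 10 ≠ 0; add k_3 = 24q + 10r + 10 to the basis.

S(f_1,k_3): lcm = qr. S = -5/12r^2 + 115/12r + 10.
  leading term r^2: no divisor's leading term divides it; move -5/12r^2 to the remainder.
  leading term r: no divisor's leading term divides it; move 115/12r to the remainder.
  leading term 1: no divisor's leading term divides it; move 10 to the remainder.
  remainder -5/12r^2 + 115/12r + 10 ≠ 0; add k_4 = -5/12r^2 + 115/12r + 10 to the basis.

The other S-polynomials (S(f_2,k_3), S(f_1,k_4), S(f_2,k_4), S(k_3,k_4)) all reduce to 0 modulo the current basis, so we have a Gröbner basis.
Inter-reduce: drop elements whose leading term is divisible by another's, tail-reduce, and make monic.
Reduced Gröbner basis: {q + 5/12r + 5/12, r^2 - 23r - 24}.
Label its elements g_1 = q + 5/12r + 5/12, g_2 = r^2 - 23r - 24.

Reduce h = -4p^2r^2 + 92p^2r + 96p^2 + 4/3pq + p - 7q + 3r modulo G:
  leading term p^2r^2: subtract (-4p^2)·g_2 from -4p^2r^2 + 92p^2r + 96p^2 + 4/3pq + p - 7q + 3r → 4/3pq + p - 7q + 3r
  leading term pq: subtract (4/3p)·g_1 from 4/3pq + p - 7q + 3r → -5/9pr + 4/9p - 7q + 3r
  leading term pr: no divisor's leading term divides it; move -5/9pr to the remainder.
  leading term p: no divisor's leading term divides it; move 4/9p to the remainder.
  leading term q: subtract (-7)·g_1 from -7q + 3r → 71/12r + 35/12
  leading term r: no divisor's leading term divides it; move 71/12r to the remainder.
  leading term 1: no divisor's leading term divides it; move 35/12 to the remainder.
  normal form = -5/9pr + 4/9p + 71/12r + 35/12.
The normal form is nonzero, so h ∉ I. Since h minus its normal form lies in I, I + (h) = I + (n) where n = -5/9pr + 4/9p + 71/12r + 35/12; decide whether this ideal is the whole ring.
Run Buchberger on G together with n (pairs among the g_i already reduce to 0 since G is a Gröbner basis):
g_1 = q + 5/12r + 5/12, LT = q.
g_2 = r^2 - 23r - 24, LT = r^2.
n = -5/9pr + 4/9p + 71/12r + 35/12, LT = pr.

S(g_2,n): lcm = pr^2. S = -111/5pr - 24p + 213/20r^2 + 21/4r.
  leading term pr: subtract (999/25)·n from -111/5pr - 24p + 213/20r^2 + 21/4r → -1044/25p + 213/20r^2 - 11559/50r - 2331/20
  leading term p: no divisor's leading term divides it; move -1044/25p to the remainder.
  leading term r^2: subtract (213/20)·g_2 from 213/20r^2 - 11559/50r - 2331/20 → 1377/100r + 2781/20
  leading term r: no divisor's leading term divides it; move 1377/100r to the remainder.
  leading term 1: no divisor's leading term divides it; move 2781/20 to the remainder.
  remainder -1044/25p + 1377/100r + 2781/20 ≠ 0; add m_4 = -1044/25p + 1377/100r + 2781/20 to the basis.

The other S-polynomials (S(g_1,g_2), S(g_1,n), S(g_1,m_4), S(g_2,m_4), S(n,m_4)) all reduce to 0 modulo the current basis, so we have a Gröbner basis.
Inter-reduce: drop elements whose leading term is divisible by another's, tail-reduce, and make monic.
Reduced Gröbner basis: {p - 153/464r - 1545/464, q + 5/12r + 5/12, r^2 - 23r - 24}.
The reduced Gröbner basis of I + (h) is {p - 153/464r - 1545/464, q + 5/12r + 5/12, r^2 - 23r - 24} ≠ {1}, a proper ideal, so the enlarged system stays consistent: h is independent of I, with normal form -5/9pr + 4/9p + 71/12r + 35/12.

-4p^2r^2 + 92p^2r + 96p^2 + 4/3pq + p - 7q + 3r is independent of I; its normal form modulo I is -5/9pr + 4/9p + 71/12r + 35/12.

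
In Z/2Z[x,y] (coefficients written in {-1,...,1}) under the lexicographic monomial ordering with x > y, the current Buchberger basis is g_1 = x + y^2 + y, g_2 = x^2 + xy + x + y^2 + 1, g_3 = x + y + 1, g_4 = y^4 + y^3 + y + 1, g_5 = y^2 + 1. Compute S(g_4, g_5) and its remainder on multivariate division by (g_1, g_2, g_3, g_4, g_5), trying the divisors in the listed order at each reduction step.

lcm(LM(g_4), LM(g_5)) = y^4.
S = (lcm/LT(g_4))·g_4 − (lcm/LT(g_5))·g_5 = y^3 + y^2 + y + 1.
Reduce S modulo (g_1, g_2, g_3, g_4, g_5) in that order:
  leading term y^3: subtract (y)·g_5 from y^3 + y^2 + y + 1 → y^2 + 1
  leading term y^2: subtract (1)·g_5 from y^2 + 1 → 0
The remainder is 0, so this S-polynomial contributes no new basis element.
This is the inner loop of Buchberger's algorithm — each nonzero remainder becomes a new basis element.

S(g_4, g_5) = y^3 + y^2 + y + 1; remainder on division = 0.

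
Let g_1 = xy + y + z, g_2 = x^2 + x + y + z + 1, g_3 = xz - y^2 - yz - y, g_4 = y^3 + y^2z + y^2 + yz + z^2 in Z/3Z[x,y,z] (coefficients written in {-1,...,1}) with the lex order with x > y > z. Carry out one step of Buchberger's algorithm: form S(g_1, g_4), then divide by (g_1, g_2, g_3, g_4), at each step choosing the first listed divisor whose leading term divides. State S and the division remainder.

lcm(LM(g_1), LM(g_4)) = xy^3.
S = (lcm/LT(g_1))·g_1 − (lcm/LT(g_4))·g_4 = -xy^2z - xy^2 - xyz - xz^2 + y^3 + y^2z.
Reduce S modulo (g_1, g_2, g_3, g_4) in that order:
  leading term xy^2z: subtract (-yz)·g_1 from -xy^2z - xy^2 - xyz - xz^2 + y^3 + y^2z → -xy^2 - xyz - xz^2 + y^3 - y^2z + yz^2
  leading term xy^2: subtract (-y)·g_1 from -xy^2 - xyz - xz^2 + y^3 - y^2z + yz^2 → -xyz - xz^2 + y^3 - y^2z + y^2 + yz^2 + yz
  leading term xyz: subtract (-z)·g_1 from -xyz - xz^2 + y^3 - y^2z + y^2 + yz^2 + yz → -xz^2 + y^3 - y^2z + y^2 + yz^2 - yz + z^2
  leading term xz^2: subtract (-z)·g_3 from -xz^2 + y^3 - y^2z + y^2 + yz^2 - yz + z^2 → y^3 + y^2z + y^2 + yz + z^2
  leading term y^3: subtract (1)·g_4 from y^3 + y^2z + y^2 + yz + z^2 → 0
The remainder is 0, so this S-polynomial contributes no new basis element.

S(g_1, g_4) = -xy^2z - xy^2 - xyz - xz^2 + y^3 + y^2z; remainder on division = 0.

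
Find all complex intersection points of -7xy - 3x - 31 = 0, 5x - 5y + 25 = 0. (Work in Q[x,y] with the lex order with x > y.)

{(-31/7, 4/7), (-1, 4)}

Compute a lex Gröbner basis by Buchberger's algorithm.
f_1 = -7xy - 3x - 31, LT = xy.
f_2 = 5x - 5y + 25, LT = x.

S(f_1,f_2): lcm = xy. S = 3/7x + y^2 - 5y + 31/7.
  reduce S modulo (f_1, f_2):
  remainder y^2 - 32/7y + 16/7 ≠ 0; add h_3 = y^2 - 32/7y + 16/7 to the basis.

The other S-polynomials (S(f_1,h_3), S(f_2,h_3)) all reduce to 0 modulo the current basis, so we have a Gröbner basis.
Inter-reduce: drop elements whose leading term is divisible by another's, tail-reduce, and make monic.
Reduced Gröbner basis: {x - y + 5, y^2 - 32/7y + 16/7}.

A lex Gröbner basis eliminates variables successively. Here y^2 - 32/7y + 16/7 depends only on y, with roots {4/7, 4}; lifting each root through the earlier basis elements recovers the full solutions.
  y = 4/7: the earlier basis element becomes x + 31/7 = 0, giving x = -31/7 — point (-31/7, 4/7).
  y = 4: the earlier basis element becomes x + 1 = 0, giving x = -1 — point (-1, 4).
Zero-dimensionality of the ideal guarantees finitely many solutions over ℂ.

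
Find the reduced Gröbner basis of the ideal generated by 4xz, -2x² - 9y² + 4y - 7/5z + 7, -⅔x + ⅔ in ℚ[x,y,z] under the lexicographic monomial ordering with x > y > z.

f_1 = 4xz, LT = xz.
f_2 = -2x² - 9y² + 4y - 7/5z + 7, LT = x².
f_3 = -⅔x + ⅔, LT = x.

S(f_1,f_2): lcm = x²z. S = -9/2y²z + 2yz - 7/10z² + 7/2z.
  reduce S modulo (f_1, f_2, f_3):
  remainder -9/2y²z + 2yz - 7/10z² + 7/2z ≠ 0; add g_4 = -9/2y²z + 2yz - 7/10z² + 7/2z to the basis.

S(f_1,f_3): lcm = xz. S = z.
  reduce S modulo (f_1, f_2, f_3, g_4):
  remainder z ≠ 0; add g_5 = z to the basis.

S(f_2,f_3): lcm = x². S = x + 9/2y² - 2y + 7/10z - 7/2.
  reduce S modulo (f_1, f_2, f_3, g_4, g_5):
  remainder 9/2y² - 2y - 5/2 ≠ 0; add g_6 = 9/2y² - 2y - 5/2 to the basis.

The other S-polynomials (S(f_1,g_4), S(f_2,g_4), S(f_3,g_4), S(f_1,g_5), S(f_2,g_5), S(f_3,g_5), S(g_4,g_5), S(f_1,g_6), S(f_2,g_6), S(f_3,g_6), S(g_4,g_6), S(g_5,g_6)) all reduce to 0 modulo the current basis, so we have a Gröbner basis.
Inter-reduce: drop elements whose leading term is divisible by another's, tail-reduce, and make monic.

G = {x - 1, y² - 4/9y - 5/9, z}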